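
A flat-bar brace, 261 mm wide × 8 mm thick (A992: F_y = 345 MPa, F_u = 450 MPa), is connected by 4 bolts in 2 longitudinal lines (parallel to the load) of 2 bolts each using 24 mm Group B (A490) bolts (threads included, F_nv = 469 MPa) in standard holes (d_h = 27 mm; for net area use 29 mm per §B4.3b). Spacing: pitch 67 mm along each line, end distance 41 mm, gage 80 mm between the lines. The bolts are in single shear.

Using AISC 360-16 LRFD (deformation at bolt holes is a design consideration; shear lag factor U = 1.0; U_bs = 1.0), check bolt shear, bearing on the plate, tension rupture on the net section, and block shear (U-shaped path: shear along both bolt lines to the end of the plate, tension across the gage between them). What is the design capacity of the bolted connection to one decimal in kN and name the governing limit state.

Bolt shear: A_b = π(24)²/4 = 452.39 mm². φR_n = 0.75 × 469 × 452.39 × 4 × 1 = 636.5 kN.
Bearing (8 mm plate, F_u = 450 MPa): end bolts L_c = 41 − 27/2 = 27.5, R_n = min(1.2×27.5×8×450, 2.4×24×8×450) = 118.8 kN/bolt; interior L_c = 67 − 27 = 40, R_n = 172.8 kN/bolt. φR_n = 0.75 × (2×118.8 + 2×172.8) = 437.4 kN.
Tension rupture (net): A_n = (261 − 2×29)×8 = 1624 mm² (U = 1.0, A_e = A_n). φR_n = 0.75 × 450 × 1624 = 548.1 kN.
Block shear: shear path 2×[41+1×67] = 2×108 mm, A_gv = 1728, A_nv = 2×(108 − 1.5×29)×8 = 1032 mm²; tension across gage: (80 − 1×29)×8 = 408 mm². R_n = min(0.6×450×1032, 0.6×345×1728) + 1.0×450×408 = min(278.64, 357.7) + 183.6 = 462.24 kN. φR_n = 0.75 × 462.24 = 346.7 kN.
Governing: min(636.5, 437.4, 548.1, 346.7) = 346.7 kN → block shear.

346.7 kN (block shear governs)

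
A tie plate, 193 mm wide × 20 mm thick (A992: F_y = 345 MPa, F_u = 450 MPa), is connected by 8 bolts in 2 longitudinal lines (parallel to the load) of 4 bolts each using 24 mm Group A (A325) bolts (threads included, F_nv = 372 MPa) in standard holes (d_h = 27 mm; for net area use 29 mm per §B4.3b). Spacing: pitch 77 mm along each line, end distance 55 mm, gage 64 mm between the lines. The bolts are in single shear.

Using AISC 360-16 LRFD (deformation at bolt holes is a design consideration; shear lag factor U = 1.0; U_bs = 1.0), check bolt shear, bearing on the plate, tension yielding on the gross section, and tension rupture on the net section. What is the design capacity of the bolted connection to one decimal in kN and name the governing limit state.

911.3 kN (net-section rupture governs)

Bolt shear: A_b = π(24)²/4 = 452.39 mm². φR_n = 0.75 × 372 × 452.39 × 8 × 1 = 1009.7 kN.
Bearing (20 mm plate, F_u = 450 MPa): end bolts L_c = 55 − 27/2 = 41.5, R_n = min(1.2×41.5×20×450, 2.4×24×20×450) = 448.2 kN/bolt; interior L_c = 77 − 27 = 50, R_n = 518.4 kN/bolt. φR_n = 0.75 × (2×448.2 + 6×518.4) = 3005.1 kN.
Tension yield (gross): A_g = 193×20 = 3860 mm². φR_n = 0.90 × 345 × 3860 = 1198.5 kN.
Tension rupture (net): A_n = (193 − 2×29)×20 = 2700 mm² (U = 1.0, A_e = A_n). φR_n = 0.75 × 450 × 2700 = 911.3 kN.
Governing: min(1009.7, 3005.1, 1198.5, 911.3) = 911.3 kN → net-section rupture.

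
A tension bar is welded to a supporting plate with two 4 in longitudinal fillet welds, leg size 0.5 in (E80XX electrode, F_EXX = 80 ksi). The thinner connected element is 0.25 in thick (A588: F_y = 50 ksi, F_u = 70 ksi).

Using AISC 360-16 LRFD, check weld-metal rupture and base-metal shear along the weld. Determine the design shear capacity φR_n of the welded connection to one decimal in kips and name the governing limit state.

60.0 kips (base-metal shear governs)

Weld metal: throat = 0.707×0.5 = 0.3535 in, L = 2×4 = 8 in. φR_n = 0.75 × 0.6 × 80 × 0.3535 × 8 = 101.8 kips.
Base metal shear (0.25 in plate): yield φR_n = 1.0×0.6×50×0.25×8 = 60.0 kips; rupture φR_n = 0.75×0.6×70×0.25×8 = 63.0 kips; take 60.0 kips (yield).
Governing: min(101.8, 60.0) = 60.0 kips → base-metal shear.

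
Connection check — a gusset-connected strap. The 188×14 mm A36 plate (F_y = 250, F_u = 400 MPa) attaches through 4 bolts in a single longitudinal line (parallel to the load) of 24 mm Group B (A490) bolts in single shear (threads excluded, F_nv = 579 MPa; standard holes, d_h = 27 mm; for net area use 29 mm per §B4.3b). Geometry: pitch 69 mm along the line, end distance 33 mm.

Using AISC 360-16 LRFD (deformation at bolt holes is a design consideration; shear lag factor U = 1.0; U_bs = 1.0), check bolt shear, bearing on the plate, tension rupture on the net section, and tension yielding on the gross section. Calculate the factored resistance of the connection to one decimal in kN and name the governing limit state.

Bolt shear: A_b = π(24)²/4 = 452.39 mm². φR_n = 0.75 × 579 × 452.39 × 4 × 1 = 785.8 kN.
Bearing (14 mm plate, F_u = 400 MPa): end bolts L_c = 33 − 27/2 = 19.5, R_n = min(1.2×19.5×14×400, 2.4×24×14×400) = 131.04 kN/bolt; interior L_c = 69 − 27 = 42, R_n = 282.24 kN/bolt. φR_n = 0.75 × (1×131.04 + 3×282.24) = 733.3 kN.
Tension rupture (net): A_n = (188 − 1×29)×14 = 2226 mm² (U = 1.0, A_e = A_n). φR_n = 0.75 × 400 × 2226 = 667.8 kN.
Tension yield (gross): A_g = 188×14 = 2632 mm². φR_n = 0.90 × 250 × 2632 = 592.2 kN.
Governing: min(785.8, 733.3, 667.8, 592.2) = 592.2 kN → gross-section yield.

592.2 kN (gross-section yield governs)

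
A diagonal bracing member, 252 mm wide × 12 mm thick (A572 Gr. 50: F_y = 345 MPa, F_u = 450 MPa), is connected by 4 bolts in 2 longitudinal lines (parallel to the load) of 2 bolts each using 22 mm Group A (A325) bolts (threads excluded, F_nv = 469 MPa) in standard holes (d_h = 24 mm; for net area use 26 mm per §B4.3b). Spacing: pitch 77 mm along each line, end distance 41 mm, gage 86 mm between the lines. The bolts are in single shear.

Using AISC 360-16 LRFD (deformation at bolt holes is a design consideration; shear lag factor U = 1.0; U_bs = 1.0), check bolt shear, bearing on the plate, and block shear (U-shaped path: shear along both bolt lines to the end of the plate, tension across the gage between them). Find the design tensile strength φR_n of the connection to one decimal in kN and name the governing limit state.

534.8 kN (bolt shear governs)

Bolt shear: A_b = π(22)²/4 = 380.13 mm². φR_n = 0.75 × 469 × 380.13 × 4 × 1 = 534.8 kN.
Bearing (12 mm plate, F_u = 450 MPa): end bolts L_c = 41 − 24/2 = 29, R_n = min(1.2×29×12×450, 2.4×22×12×450) = 187.92 kN/bolt; interior L_c = 77 − 24 = 53, R_n = 285.12 kN/bolt. φR_n = 0.75 × (2×187.92 + 2×285.12) = 709.6 kN.
Block shear: shear path 2×[41+1×77] = 2×118 mm, A_gv = 2832, A_nv = 2×(118 − 1.5×26)×12 = 1896 mm²; tension across gage: (86 − 1×26)×12 = 720 mm². R_n = min(0.6×450×1896, 0.6×345×2832) + 1.0×450×720 = min(511.92, 586.22) + 324 = 835.92 kN. φR_n = 0.75 × 835.92 = 626.9 kN.
Governing: min(534.8, 709.6, 626.9) = 534.8 kN → bolt shear.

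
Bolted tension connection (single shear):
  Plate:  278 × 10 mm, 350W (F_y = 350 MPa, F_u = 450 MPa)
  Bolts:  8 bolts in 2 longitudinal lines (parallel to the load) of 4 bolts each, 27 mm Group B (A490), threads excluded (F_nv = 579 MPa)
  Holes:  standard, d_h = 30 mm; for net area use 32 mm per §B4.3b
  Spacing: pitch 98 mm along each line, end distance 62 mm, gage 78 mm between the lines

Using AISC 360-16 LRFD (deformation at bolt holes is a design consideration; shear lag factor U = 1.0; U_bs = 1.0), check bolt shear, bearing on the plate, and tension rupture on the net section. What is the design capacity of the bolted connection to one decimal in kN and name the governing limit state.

722.3 kN (net-section rupture governs)

Bolt shear: A_b = π(27)²/4 = 572.56 mm². φR_n = 0.75 × 579 × 572.56 × 8 × 1 = 1989.1 kN.
Bearing (10 mm plate, F_u = 450 MPa): end bolts L_c = 62 − 30/2 = 47, R_n = min(1.2×47×10×450, 2.4×27×10×450) = 253.8 kN/bolt; interior L_c = 98 − 30 = 68, R_n = 291.6 kN/bolt. φR_n = 0.75 × (2×253.8 + 6×291.6) = 1692.9 kN.
Tension rupture (net): A_n = (278 − 2×32)×10 = 2140 mm² (U = 1.0, A_e = A_n). φR_n = 0.75 × 450 × 2140 = 722.3 kN.
Governing: min(1989.1, 1692.9, 722.3) = 722.3 kN → net-section rupture.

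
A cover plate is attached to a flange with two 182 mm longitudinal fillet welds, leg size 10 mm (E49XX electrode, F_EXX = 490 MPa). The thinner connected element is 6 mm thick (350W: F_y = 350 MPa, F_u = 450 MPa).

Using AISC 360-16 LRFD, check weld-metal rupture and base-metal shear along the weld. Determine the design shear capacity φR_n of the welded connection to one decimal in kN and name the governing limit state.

442.3 kN (base-metal shear governs)

Weld metal: throat = 0.707×10 = 7.07 mm, L = 2×182 = 364 mm. φR_n = 0.75 × 0.6 × 490 × 7.07 × 364 = 567.5 kN.
Base metal shear (6 mm plate): yield φR_n = 1.0×0.6×350×6×364 = 458.6 kN; rupture φR_n = 0.75×0.6×450×6×364 = 442.3 kN; take 442.3 kN (rupture).
Governing: min(567.5, 442.3) = 442.3 kN → base-metal shear.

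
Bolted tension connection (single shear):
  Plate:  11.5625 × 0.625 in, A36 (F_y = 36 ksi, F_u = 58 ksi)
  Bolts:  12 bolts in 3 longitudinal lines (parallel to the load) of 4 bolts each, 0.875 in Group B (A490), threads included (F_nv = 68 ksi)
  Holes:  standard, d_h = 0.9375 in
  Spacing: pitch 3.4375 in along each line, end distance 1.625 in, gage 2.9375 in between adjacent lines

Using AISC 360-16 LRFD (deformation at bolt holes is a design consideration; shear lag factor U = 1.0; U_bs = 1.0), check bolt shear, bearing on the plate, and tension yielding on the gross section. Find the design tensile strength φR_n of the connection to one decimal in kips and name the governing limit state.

Bolt shear: A_b = π(0.875)²/4 = 0.60132 in². φR_n = 0.75 × 68 × 0.60132 × 12 × 1 = 368.0 kips.
Bearing (0.625 in plate, F_u = 58 ksi): end bolts L_c = 1.625 − 0.9375/2 = 1.15625, R_n = min(1.2×1.15625×0.625×58, 2.4×0.875×0.625×58) = 50.297 kips/bolt; interior L_c = 3.4375 − 0.9375 = 2.5, R_n = 76.125 kips/bolt. φR_n = 0.75 × (3×50.297 + 9×76.125) = 627.0 kips.
Tension yield (gross): A_g = 11.5625×0.625 = 7.2266 in². φR_n = 0.90 × 36 × 7.2266 = 234.1 kips.
Governing: min(368.0, 627.0, 234.1) = 234.1 kips → gross-section yield.

234.1 kips (gross-section yield governs)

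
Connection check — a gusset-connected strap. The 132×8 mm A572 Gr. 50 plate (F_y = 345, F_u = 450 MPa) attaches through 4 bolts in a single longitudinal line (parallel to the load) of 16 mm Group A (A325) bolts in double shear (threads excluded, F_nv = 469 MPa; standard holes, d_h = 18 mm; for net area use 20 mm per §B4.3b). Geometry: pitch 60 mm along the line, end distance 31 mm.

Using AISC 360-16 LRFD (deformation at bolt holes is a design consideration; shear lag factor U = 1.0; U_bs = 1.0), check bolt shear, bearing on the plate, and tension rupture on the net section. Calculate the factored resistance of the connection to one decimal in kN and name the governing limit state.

Bolt shear: A_b = π(16)²/4 = 201.06 mm². φR_n = 0.75 × 469 × 201.06 × 4 × 2 = 565.8 kN.
Bearing (8 mm plate, F_u = 450 MPa): end bolts L_c = 31 − 18/2 = 22, R_n = min(1.2×22×8×450, 2.4×16×8×450) = 95.04 kN/bolt; interior L_c = 60 − 18 = 42, R_n = 138.24 kN/bolt. φR_n = 0.75 × (1×95.04 + 3×138.24) = 382.3 kN.
Tension rupture (net): A_n = (132 − 1×20)×8 = 896 mm² (U = 1.0, A_e = A_n). φR_n = 0.75 × 450 × 896 = 302.4 kN.
Governing: min(565.8, 382.3, 302.4) = 302.4 kN → net-section rupture.

302.4 kN (net-section rupture governs)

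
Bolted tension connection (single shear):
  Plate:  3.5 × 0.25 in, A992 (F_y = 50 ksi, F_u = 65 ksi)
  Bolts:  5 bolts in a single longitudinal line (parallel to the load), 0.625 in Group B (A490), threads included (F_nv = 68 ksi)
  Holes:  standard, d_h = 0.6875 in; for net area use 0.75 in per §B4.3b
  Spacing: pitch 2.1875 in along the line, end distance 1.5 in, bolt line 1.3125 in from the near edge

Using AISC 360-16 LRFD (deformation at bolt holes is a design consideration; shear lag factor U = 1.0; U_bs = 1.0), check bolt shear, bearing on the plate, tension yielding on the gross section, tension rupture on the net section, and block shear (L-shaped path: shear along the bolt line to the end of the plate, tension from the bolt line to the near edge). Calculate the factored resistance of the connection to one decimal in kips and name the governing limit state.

33.5 kips (net-section rupture governs)

Bolt shear: A_b = π(0.625)²/4 = 0.3068 in². φR_n = 0.75 × 68 × 0.3068 × 5 × 1 = 78.2 kips.
Bearing (0.25 in plate, F_u = 65 ksi): end bolts L_c = 1.5 − 0.6875/2 = 1.15625, R_n = min(1.2×1.15625×0.25×65, 2.4×0.625×0.25×65) = 22.547 kips/bolt; interior L_c = 2.1875 − 0.6875 = 1.5, R_n = 24.375 kips/bolt. φR_n = 0.75 × (1×22.547 + 4×24.375) = 90.0 kips.
Tension yield (gross): A_g = 3.5×0.25 = 0.875 in². φR_n = 0.90 × 50 × 0.875 = 39.4 kips.
Tension rupture (net): A_n = (3.5 − 1×0.75)×0.25 = 0.6875 in² (U = 1.0, A_e = A_n). φR_n = 0.75 × 65 × 0.6875 = 33.5 kips.
Block shear: shear path 1×[1.5+4×2.1875] = 1×10.25 in, A_gv = 2.5625, A_nv = 1×(10.25 − 4.5×0.75)×0.25 = 1.7188 in²; tension to near edge: (1.3125 − 0.5×0.75)×0.25 = 0.23438 in². R_n = min(0.6×65×1.7188, 0.6×50×2.5625) + 1.0×65×0.23438 = min(67.033, 76.875) + 15.235 = 82.268 kips. φR_n = 0.75 × 82.268 = 61.7 kips.
Governing: min(78.2, 90.0, 39.4, 33.5, 61.7) = 33.5 kips → net-section rupture.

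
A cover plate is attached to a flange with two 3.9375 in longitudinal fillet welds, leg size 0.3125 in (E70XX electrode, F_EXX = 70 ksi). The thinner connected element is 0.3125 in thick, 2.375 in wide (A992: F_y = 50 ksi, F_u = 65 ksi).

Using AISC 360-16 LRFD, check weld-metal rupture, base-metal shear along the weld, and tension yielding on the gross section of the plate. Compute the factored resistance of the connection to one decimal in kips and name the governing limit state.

Weld metal: throat = 0.707×0.3125 = 0.22094 in, L = 2×3.9375 = 7.875 in. φR_n = 0.75 × 0.6 × 70 × 0.22094 × 7.875 = 54.8 kips.
Base metal shear (0.3125 in plate): yield φR_n = 1.0×0.6×50×0.3125×7.875 = 73.8 kips; rupture φR_n = 0.75×0.6×65×0.3125×7.875 = 72.0 kips; take 72.0 kips (rupture).
Tension yield (gross): A_g = 2.375×0.3125 = 0.74219 in². φR_n = 0.90 × 50 × 0.74219 = 33.4 kips.
Governing: min(54.8, 72.0, 33.4) = 33.4 kips → gross-section yield.

33.4 kips (gross-section yield governs)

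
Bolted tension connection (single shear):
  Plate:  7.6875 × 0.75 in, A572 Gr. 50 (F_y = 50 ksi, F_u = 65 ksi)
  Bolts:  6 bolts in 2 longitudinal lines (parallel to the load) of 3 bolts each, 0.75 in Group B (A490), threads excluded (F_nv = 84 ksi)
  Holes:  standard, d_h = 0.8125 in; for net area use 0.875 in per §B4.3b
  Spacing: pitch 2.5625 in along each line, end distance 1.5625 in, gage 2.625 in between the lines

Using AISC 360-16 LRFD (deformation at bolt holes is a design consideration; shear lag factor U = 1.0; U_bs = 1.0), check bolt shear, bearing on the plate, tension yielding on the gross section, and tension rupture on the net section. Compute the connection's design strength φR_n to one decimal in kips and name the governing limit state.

167.0 kips (bolt shear governs)

Bolt shear: A_b = π(0.75)²/4 = 0.44179 in². φR_n = 0.75 × 84 × 0.44179 × 6 × 1 = 167.0 kips.
Bearing (0.75 in plate, F_u = 65 ksi): end bolts L_c = 1.5625 − 0.8125/2 = 1.15625, R_n = min(1.2×1.15625×0.75×65, 2.4×0.75×0.75×65) = 67.641 kips/bolt; interior L_c = 2.5625 − 0.8125 = 1.75, R_n = 87.75 kips/bolt. φR_n = 0.75 × (2×67.641 + 4×87.75) = 364.7 kips.
Tension yield (gross): A_g = 7.6875×0.75 = 5.7656 in². φR_n = 0.90 × 50 × 5.7656 = 259.5 kips.
Tension rupture (net): A_n = (7.6875 − 2×0.875)×0.75 = 4.4531 in² (U = 1.0, A_e = A_n). φR_n = 0.75 × 65 × 4.4531 = 217.1 kips.
Governing: min(167.0, 364.7, 259.5, 217.1) = 167.0 kips → bolt shear.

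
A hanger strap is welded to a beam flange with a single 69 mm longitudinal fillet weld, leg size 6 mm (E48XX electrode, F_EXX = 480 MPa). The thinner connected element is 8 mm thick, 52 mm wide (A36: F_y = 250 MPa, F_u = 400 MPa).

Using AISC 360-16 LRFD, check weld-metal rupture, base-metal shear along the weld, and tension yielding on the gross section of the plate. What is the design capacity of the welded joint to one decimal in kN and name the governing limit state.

63.2 kN (weld metal governs)

Weld metal: throat = 0.707×6 = 4.242 mm, L = 69 mm. φR_n = 0.75 × 0.6 × 480 × 4.242 × 69 = 63.2 kN.
Base metal shear (8 mm plate): yield φR_n = 1.0×0.6×250×8×69 = 82.8 kN; rupture φR_n = 0.75×0.6×400×8×69 = 99.4 kN; take 82.8 kN (yield).
Tension yield (gross): A_g = 52×8 = 416 mm². φR_n = 0.90 × 250 × 416 = 93.6 kN.
Governing: min(63.2, 82.8, 93.6) = 63.2 kN → weld metal.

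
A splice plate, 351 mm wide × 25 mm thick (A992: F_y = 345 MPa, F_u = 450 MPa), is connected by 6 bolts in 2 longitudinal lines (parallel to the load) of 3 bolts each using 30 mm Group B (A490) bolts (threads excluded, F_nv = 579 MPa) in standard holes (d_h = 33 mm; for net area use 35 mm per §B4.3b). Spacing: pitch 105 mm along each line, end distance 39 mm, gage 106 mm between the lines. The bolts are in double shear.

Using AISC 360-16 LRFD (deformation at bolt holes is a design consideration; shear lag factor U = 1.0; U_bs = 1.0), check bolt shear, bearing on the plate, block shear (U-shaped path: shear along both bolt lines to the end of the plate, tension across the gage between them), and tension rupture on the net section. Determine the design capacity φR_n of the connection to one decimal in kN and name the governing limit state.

Bolt shear: A_b = π(30)²/4 = 706.86 mm². φR_n = 0.75 × 579 × 706.86 × 6 × 2 = 3683.4 kN.
Bearing (25 mm plate, F_u = 450 MPa): end bolts L_c = 39 − 33/2 = 22.5, R_n = min(1.2×22.5×25×450, 2.4×30×25×450) = 303.75 kN/bolt; interior L_c = 105 − 33 = 72, R_n = 810 kN/bolt. φR_n = 0.75 × (2×303.75 + 4×810) = 2885.6 kN.
Block shear: shear path 2×[39+2×105] = 2×249 mm, A_gv = 12450, A_nv = 2×(249 − 2.5×35)×25 = 8075 mm²; tension across gage: (106 − 1×35)×25 = 1775 mm². R_n = min(0.6×450×8075, 0.6×345×12450) + 1.0×450×1775 = min(2180.3, 2577.2) + 798.75 = 2979.1 kN. φR_n = 0.75 × 2979.1 = 2234.3 kN.
Tension rupture (net): A_n = (351 − 2×35)×25 = 7025 mm² (U = 1.0, A_e = A_n). φR_n = 0.75 × 450 × 7025 = 2370.9 kN.
Governing: min(3683.4, 2885.6, 2234.3, 2370.9) = 2234.3 kN → block shear.

2234.3 kN (block shear governs)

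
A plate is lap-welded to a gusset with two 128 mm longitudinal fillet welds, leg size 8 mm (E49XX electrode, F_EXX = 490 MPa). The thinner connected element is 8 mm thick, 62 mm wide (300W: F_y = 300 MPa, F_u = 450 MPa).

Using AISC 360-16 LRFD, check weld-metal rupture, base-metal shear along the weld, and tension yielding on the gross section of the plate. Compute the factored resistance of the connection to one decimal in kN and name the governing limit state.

133.9 kN (gross-section yield governs)

Weld metal: throat = 0.707×8 = 5.656 mm, L = 2×128 = 256 mm. φR_n = 0.75 × 0.6 × 490 × 5.656 × 256 = 319.3 kN.
Base metal shear (8 mm plate): yield φR_n = 1.0×0.6×300×8×256 = 368.6 kN; rupture φR_n = 0.75×0.6×450×8×256 = 414.7 kN; take 368.6 kN (yield).
Tension yield (gross): A_g = 62×8 = 496 mm². φR_n = 0.90 × 300 × 496 = 133.9 kN.
Governing: min(319.3, 368.6, 133.9) = 133.9 kN → gross-section yield.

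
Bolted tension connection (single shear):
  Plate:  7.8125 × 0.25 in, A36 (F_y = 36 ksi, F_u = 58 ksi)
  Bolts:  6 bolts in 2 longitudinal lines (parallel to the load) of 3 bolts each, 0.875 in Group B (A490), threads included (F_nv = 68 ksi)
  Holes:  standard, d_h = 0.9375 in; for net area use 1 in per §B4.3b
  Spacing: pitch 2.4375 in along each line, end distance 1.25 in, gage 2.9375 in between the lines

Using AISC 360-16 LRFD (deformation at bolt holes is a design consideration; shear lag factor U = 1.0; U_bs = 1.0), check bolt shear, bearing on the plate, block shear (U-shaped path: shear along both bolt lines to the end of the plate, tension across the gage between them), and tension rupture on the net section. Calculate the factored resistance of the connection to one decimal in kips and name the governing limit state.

Bolt shear: A_b = π(0.875)²/4 = 0.60132 in². φR_n = 0.75 × 68 × 0.60132 × 6 × 1 = 184.0 kips.
Bearing (0.25 in plate, F_u = 58 ksi): end bolts L_c = 1.25 − 0.9375/2 = 0.78125, R_n = min(1.2×0.78125×0.25×58, 2.4×0.875×0.25×58) = 13.594 kips/bolt; interior L_c = 2.4375 − 0.9375 = 1.5, R_n = 26.1 kips/bolt. φR_n = 0.75 × (2×13.594 + 4×26.1) = 98.7 kips.
Block shear: shear path 2×[1.25+2×2.4375] = 2×6.125 in, A_gv = 3.0625, A_nv = 2×(6.125 − 2.5×1)×0.25 = 1.8125 in²; tension across gage: (2.9375 − 1×1)×0.25 = 0.48438 in². R_n = min(0.6×58×1.8125, 0.6×36×3.0625) + 1.0×58×0.48438 = min(63.075, 66.15) + 28.094 = 91.169 kips. φR_n = 0.75 × 91.169 = 68.4 kips.
Tension rupture (net): A_n = (7.8125 − 2×1)×0.25 = 1.4531 in² (U = 1.0, A_e = A_n). φR_n = 0.75 × 58 × 1.4531 = 63.2 kips.
Governing: min(184.0, 98.7, 68.4, 63.2) = 63.2 kips → net-section rupture.

63.2 kips (net-section rupture governs)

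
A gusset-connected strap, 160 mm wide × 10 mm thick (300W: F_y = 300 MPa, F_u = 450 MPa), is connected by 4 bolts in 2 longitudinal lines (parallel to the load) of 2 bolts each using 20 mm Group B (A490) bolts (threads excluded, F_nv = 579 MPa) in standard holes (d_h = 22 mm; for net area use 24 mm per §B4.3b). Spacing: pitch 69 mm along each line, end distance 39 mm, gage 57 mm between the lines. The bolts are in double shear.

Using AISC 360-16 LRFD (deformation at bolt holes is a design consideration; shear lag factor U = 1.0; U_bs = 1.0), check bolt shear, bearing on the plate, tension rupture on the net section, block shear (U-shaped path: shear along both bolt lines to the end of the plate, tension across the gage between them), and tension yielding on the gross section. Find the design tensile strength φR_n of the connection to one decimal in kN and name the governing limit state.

Bolt shear: A_b = π(20)²/4 = 314.16 mm². φR_n = 0.75 × 579 × 314.16 × 4 × 2 = 1091.4 kN.
Bearing (10 mm plate, F_u = 450 MPa): end bolts L_c = 39 − 22/2 = 28, R_n = min(1.2×28×10×450, 2.4×20×10×450) = 151.2 kN/bolt; interior L_c = 69 − 22 = 47, R_n = 216 kN/bolt. φR_n = 0.75 × (2×151.2 + 2×216) = 550.8 kN.
Tension rupture (net): A_n = (160 − 2×24)×10 = 1120 mm² (U = 1.0, A_e = A_n). φR_n = 0.75 × 450 × 1120 = 378.0 kN.
Block shear: shear path 2×[39+1×69] = 2×108 mm, A_gv = 2160, A_nv = 2×(108 − 1.5×24)×10 = 1440 mm²; tension across gage: (57 − 1×24)×10 = 330 mm². R_n = min(0.6×450×1440, 0.6×300×2160) + 1.0×450×330 = min(388.8, 388.8) + 148.5 = 537.3 kN. φR_n = 0.75 × 537.3 = 403.0 kN.
Tension yield (gross): A_g = 160×10 = 1600 mm². φR_n = 0.90 × 300 × 1600 = 432.0 kN.
Governing: min(1091.4, 550.8, 378.0, 403.0, 432.0) = 378.0 kN → net-section rupture.

378.0 kN (net-section rupture governs)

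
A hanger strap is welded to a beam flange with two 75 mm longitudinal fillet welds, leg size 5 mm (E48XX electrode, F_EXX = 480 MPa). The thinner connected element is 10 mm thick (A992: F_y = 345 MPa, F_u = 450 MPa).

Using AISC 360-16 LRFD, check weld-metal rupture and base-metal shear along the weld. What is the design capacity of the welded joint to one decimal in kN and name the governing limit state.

Weld metal: throat = 0.707×5 = 3.535 mm, L = 2×75 = 150 mm. φR_n = 0.75 × 0.6 × 480 × 3.535 × 150 = 114.5 kN.
Base metal shear (10 mm plate): yield φR_n = 1.0×0.6×345×10×150 = 310.5 kN; rupture φR_n = 0.75×0.6×450×10×150 = 303.8 kN; take 303.8 kN (rupture).
Governing: min(114.5, 303.8) = 114.5 kN → weld metal.

114.5 kN (weld metal governs)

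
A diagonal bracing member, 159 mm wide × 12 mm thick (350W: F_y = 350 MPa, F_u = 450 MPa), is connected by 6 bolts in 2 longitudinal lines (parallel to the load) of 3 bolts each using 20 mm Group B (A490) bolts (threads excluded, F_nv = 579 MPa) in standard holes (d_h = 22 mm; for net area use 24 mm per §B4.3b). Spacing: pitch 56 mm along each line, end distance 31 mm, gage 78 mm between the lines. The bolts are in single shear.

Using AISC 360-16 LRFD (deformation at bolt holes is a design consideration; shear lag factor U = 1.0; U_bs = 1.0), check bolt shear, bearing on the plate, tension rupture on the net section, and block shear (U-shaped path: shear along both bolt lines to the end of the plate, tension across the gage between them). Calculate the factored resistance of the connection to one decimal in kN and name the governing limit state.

449.6 kN (net-section rupture governs)

Bolt shear: A_b = π(20)²/4 = 314.16 mm². φR_n = 0.75 × 579 × 314.16 × 6 × 1 = 818.5 kN.
Bearing (12 mm plate, F_u = 450 MPa): end bolts L_c = 31 − 22/2 = 20, R_n = min(1.2×20×12×450, 2.4×20×12×450) = 129.6 kN/bolt; interior L_c = 56 − 22 = 34, R_n = 220.32 kN/bolt. φR_n = 0.75 × (2×129.6 + 4×220.32) = 855.4 kN.
Tension rupture (net): A_n = (159 − 2×24)×12 = 1332 mm² (U = 1.0, A_e = A_n). φR_n = 0.75 × 450 × 1332 = 449.6 kN.
Block shear: shear path 2×[31+2×56] = 2×143 mm, A_gv = 3432, A_nv = 2×(143 − 2.5×24)×12 = 1992 mm²; tension across gage: (78 − 1×24)×12 = 648 mm². R_n = min(0.6×450×1992, 0.6×350×3432) + 1.0×450×648 = min(537.84, 720.72) + 291.6 = 829.44 kN. φR_n = 0.75 × 829.44 = 622.1 kN.
Governing: min(818.5, 855.4, 449.6, 622.1) = 449.6 kN → net-section rupture.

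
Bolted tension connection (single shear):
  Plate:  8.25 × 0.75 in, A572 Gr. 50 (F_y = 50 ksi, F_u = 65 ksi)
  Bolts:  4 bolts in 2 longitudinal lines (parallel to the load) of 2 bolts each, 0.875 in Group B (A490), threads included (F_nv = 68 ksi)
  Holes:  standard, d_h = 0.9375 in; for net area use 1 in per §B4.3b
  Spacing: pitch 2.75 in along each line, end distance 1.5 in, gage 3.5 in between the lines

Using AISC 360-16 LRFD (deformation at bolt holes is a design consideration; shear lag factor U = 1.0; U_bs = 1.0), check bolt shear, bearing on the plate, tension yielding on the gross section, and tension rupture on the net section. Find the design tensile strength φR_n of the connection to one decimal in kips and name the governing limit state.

122.7 kips (bolt shear governs)

Bolt shear: A_b = π(0.875)²/4 = 0.60132 in². φR_n = 0.75 × 68 × 0.60132 × 4 × 1 = 122.7 kips.
Bearing (0.75 in plate, F_u = 65 ksi): end bolts L_c = 1.5 − 0.9375/2 = 1.03125, R_n = min(1.2×1.03125×0.75×65, 2.4×0.875×0.75×65) = 60.328 kips/bolt; interior L_c = 2.75 − 0.9375 = 1.8125, R_n = 102.38 kips/bolt. φR_n = 0.75 × (2×60.328 + 2×102.38) = 244.1 kips.
Tension yield (gross): A_g = 8.25×0.75 = 6.1875 in². φR_n = 0.90 × 50 × 6.1875 = 278.4 kips.
Tension rupture (net): A_n = (8.25 − 2×1)×0.75 = 4.6875 in² (U = 1.0, A_e = A_n). φR_n = 0.75 × 65 × 4.6875 = 228.5 kips.
Governing: min(122.7, 244.1, 278.4, 228.5) = 122.7 kips → bolt shear.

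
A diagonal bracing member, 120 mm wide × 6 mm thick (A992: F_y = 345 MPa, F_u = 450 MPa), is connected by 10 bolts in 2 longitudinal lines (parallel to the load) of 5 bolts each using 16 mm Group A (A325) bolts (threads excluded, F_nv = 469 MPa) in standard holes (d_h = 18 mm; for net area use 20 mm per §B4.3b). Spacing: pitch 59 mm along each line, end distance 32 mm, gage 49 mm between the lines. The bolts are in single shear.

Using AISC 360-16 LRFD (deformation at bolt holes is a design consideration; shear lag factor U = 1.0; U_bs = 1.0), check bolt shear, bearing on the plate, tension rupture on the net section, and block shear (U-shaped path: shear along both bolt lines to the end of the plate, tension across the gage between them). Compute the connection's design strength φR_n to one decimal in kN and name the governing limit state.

162.0 kN (net-section rupture governs)

Bolt shear: A_b = π(16)²/4 = 201.06 mm². φR_n = 0.75 × 469 × 201.06 × 10 × 1 = 707.2 kN.
Bearing (6 mm plate, F_u = 450 MPa): end bolts L_c = 32 − 18/2 = 23, R_n = min(1.2×23×6×450, 2.4×16×6×450) = 74.52 kN/bolt; interior L_c = 59 − 18 = 41, R_n = 103.68 kN/bolt. φR_n = 0.75 × (2×74.52 + 8×103.68) = 733.9 kN.
Tension rupture (net): A_n = (120 − 2×20)×6 = 480 mm² (U = 1.0, A_e = A_n). φR_n = 0.75 × 450 × 480 = 162.0 kN.
Block shear: shear path 2×[32+4×59] = 2×268 mm, A_gv = 3216, A_nv = 2×(268 − 4.5×20)×6 = 2136 mm²; tension across gage: (49 − 1×20)×6 = 174 mm². R_n = min(0.6×450×2136, 0.6×345×3216) + 1.0×450×174 = min(576.72, 665.71) + 78.3 = 655.02 kN. φR_n = 0.75 × 655.02 = 491.3 kN.
Governing: min(707.2, 733.9, 162.0, 491.3) = 162.0 kN → net-section rupture.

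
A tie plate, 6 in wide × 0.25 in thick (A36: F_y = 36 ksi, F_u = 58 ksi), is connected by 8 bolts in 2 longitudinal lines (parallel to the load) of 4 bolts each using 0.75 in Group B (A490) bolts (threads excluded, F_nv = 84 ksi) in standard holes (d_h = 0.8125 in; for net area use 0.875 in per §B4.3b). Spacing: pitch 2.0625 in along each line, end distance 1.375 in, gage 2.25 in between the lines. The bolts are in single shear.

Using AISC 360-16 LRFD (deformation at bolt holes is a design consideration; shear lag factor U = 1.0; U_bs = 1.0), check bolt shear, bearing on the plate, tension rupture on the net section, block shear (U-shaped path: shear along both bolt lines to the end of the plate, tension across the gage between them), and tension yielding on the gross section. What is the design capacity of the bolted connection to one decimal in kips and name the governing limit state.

Bolt shear: A_b = π(0.75)²/4 = 0.44179 in². φR_n = 0.75 × 84 × 0.44179 × 8 × 1 = 222.7 kips.
Bearing (0.25 in plate, F_u = 58 ksi): end bolts L_c = 1.375 − 0.8125/2 = 0.96875, R_n = min(1.2×0.96875×0.25×58, 2.4×0.75×0.25×58) = 16.856 kips/bolt; interior L_c = 2.0625 − 0.8125 = 1.25, R_n = 21.75 kips/bolt. φR_n = 0.75 × (2×16.856 + 6×21.75) = 123.2 kips.
Tension rupture (net): A_n = (6 − 2×0.875)×0.25 = 1.0625 in² (U = 1.0, A_e = A_n). φR_n = 0.75 × 58 × 1.0625 = 46.2 kips.
Block shear: shear path 2×[1.375+3×2.0625] = 2×7.5625 in, A_gv = 3.7813, A_nv = 2×(7.5625 − 3.5×0.875)×0.25 = 2.25 in²; tension across gage: (2.25 − 1×0.875)×0.25 = 0.34375 in². R_n = min(0.6×58×2.25, 0.6×36×3.7813) + 1.0×58×0.34375 = min(78.3, 81.676) + 19.938 = 98.238 kips. φR_n = 0.75 × 98.238 = 73.7 kips.
Tension yield (gross): A_g = 6×0.25 = 1.5 in². φR_n = 0.90 × 36 × 1.5 = 48.6 kips.
Governing: min(222.7, 123.2, 46.2, 73.7, 48.6) = 46.2 kips → net-section rupture.

46.2 kips (net-section rupture governs)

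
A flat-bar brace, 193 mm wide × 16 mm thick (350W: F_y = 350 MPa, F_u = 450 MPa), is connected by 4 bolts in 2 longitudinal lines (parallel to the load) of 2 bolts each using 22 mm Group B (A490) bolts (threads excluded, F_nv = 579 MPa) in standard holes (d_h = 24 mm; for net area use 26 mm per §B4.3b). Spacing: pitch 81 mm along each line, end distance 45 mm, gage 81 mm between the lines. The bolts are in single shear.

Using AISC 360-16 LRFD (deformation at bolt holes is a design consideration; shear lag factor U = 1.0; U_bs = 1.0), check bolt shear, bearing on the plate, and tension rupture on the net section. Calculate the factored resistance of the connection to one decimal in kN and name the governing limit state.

Bolt shear: A_b = π(22)²/4 = 380.13 mm². φR_n = 0.75 × 579 × 380.13 × 4 × 1 = 660.3 kN.
Bearing (16 mm plate, F_u = 450 MPa): end bolts L_c = 45 − 24/2 = 33, R_n = min(1.2×33×16×450, 2.4×22×16×450) = 285.12 kN/bolt; interior L_c = 81 − 24 = 57, R_n = 380.16 kN/bolt. φR_n = 0.75 × (2×285.12 + 2×380.16) = 997.9 kN.
Tension rupture (net): A_n = (193 − 2×26)×16 = 2256 mm² (U = 1.0, A_e = A_n). φR_n = 0.75 × 450 × 2256 = 761.4 kN.
Governing: min(660.3, 997.9, 761.4) = 660.3 kN → bolt shear.

660.3 kN (bolt shear governs)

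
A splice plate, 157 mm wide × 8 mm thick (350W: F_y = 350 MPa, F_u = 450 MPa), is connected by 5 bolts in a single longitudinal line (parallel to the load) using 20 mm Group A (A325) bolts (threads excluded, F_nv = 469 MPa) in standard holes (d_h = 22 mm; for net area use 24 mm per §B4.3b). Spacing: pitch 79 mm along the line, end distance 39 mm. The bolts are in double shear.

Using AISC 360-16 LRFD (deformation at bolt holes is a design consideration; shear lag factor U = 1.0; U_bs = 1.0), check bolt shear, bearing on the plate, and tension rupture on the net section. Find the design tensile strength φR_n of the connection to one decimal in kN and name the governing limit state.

Bolt shear: A_b = π(20)²/4 = 314.16 mm². φR_n = 0.75 × 469 × 314.16 × 5 × 2 = 1105.1 kN.
Bearing (8 mm plate, F_u = 450 MPa): end bolts L_c = 39 − 22/2 = 28, R_n = min(1.2×28×8×450, 2.4×20×8×450) = 120.96 kN/bolt; interior L_c = 79 − 22 = 57, R_n = 172.8 kN/bolt. φR_n = 0.75 × (1×120.96 + 4×172.8) = 609.1 kN.
Tension rupture (net): A_n = (157 − 1×24)×8 = 1064 mm² (U = 1.0, A_e = A_n). φR_n = 0.75 × 450 × 1064 = 359.1 kN.
Governing: min(1105.1, 609.1, 359.1) = 359.1 kN → net-section rupture.

359.1 kN (net-section rupture governs)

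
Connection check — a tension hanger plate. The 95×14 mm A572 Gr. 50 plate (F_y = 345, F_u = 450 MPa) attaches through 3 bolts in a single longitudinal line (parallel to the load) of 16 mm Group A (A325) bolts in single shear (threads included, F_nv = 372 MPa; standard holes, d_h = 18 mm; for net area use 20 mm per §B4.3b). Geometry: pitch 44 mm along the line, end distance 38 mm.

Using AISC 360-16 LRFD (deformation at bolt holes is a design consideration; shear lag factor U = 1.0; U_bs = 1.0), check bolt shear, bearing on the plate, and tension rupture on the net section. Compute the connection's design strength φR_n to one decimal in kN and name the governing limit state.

Bolt shear: A_b = π(16)²/4 = 201.06 mm². φR_n = 0.75 × 372 × 201.06 × 3 × 1 = 168.3 kN.
Bearing (14 mm plate, F_u = 450 MPa): end bolts L_c = 38 − 18/2 = 29, R_n = min(1.2×29×14×450, 2.4×16×14×450) = 219.24 kN/bolt; interior L_c = 44 − 18 = 26, R_n = 196.56 kN/bolt. φR_n = 0.75 × (1×219.24 + 2×196.56) = 459.3 kN.
Tension rupture (net): A_n = (95 − 1×20)×14 = 1050 mm² (U = 1.0, A_e = A_n). φR_n = 0.75 × 450 × 1050 = 354.4 kN.
Governing: min(168.3, 459.3, 354.4) = 168.3 kN → bolt shear.

168.3 kN (bolt shear governs)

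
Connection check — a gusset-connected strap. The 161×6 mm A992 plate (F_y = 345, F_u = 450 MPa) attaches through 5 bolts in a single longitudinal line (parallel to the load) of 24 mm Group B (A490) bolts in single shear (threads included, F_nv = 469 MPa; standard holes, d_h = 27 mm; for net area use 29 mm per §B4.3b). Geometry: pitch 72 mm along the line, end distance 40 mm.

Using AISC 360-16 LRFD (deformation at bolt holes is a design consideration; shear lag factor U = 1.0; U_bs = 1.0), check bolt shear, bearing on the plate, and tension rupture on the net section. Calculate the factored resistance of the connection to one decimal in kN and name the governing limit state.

267.3 kN (net-section rupture governs)

Bolt shear: A_b = π(24)²/4 = 452.39 mm². φR_n = 0.75 × 469 × 452.39 × 5 × 1 = 795.6 kN.
Bearing (6 mm plate, F_u = 450 MPa): end bolts L_c = 40 − 27/2 = 26.5, R_n = min(1.2×26.5×6×450, 2.4×24×6×450) = 85.86 kN/bolt; interior L_c = 72 − 27 = 45, R_n = 145.8 kN/bolt. φR_n = 0.75 × (1×85.86 + 4×145.8) = 501.8 kN.
Tension rupture (net): A_n = (161 − 1×29)×6 = 792 mm² (U = 1.0, A_e = A_n). φR_n = 0.75 × 450 × 792 = 267.3 kN.
Governing: min(795.6, 501.8, 267.3) = 267.3 kN → net-section rupture.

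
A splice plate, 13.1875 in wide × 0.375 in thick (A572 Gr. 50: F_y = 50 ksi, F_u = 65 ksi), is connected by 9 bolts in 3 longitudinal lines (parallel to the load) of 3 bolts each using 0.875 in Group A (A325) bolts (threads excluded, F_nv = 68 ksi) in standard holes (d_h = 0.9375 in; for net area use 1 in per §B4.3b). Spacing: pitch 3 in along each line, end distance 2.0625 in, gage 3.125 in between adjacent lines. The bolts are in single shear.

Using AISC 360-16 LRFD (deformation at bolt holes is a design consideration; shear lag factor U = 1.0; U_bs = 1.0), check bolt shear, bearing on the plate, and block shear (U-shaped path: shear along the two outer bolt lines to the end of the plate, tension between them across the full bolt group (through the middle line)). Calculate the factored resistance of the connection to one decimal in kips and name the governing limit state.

Bolt shear: A_b = π(0.875)²/4 = 0.60132 in². φR_n = 0.75 × 68 × 0.60132 × 9 × 1 = 276.0 kips.
Bearing (0.375 in plate, F_u = 65 ksi): end bolts L_c = 2.0625 − 0.9375/2 = 1.59375, R_n = min(1.2×1.59375×0.375×65, 2.4×0.875×0.375×65) = 46.617 kips/bolt; interior L_c = 3 − 0.9375 = 2.0625, R_n = 51.188 kips/bolt. φR_n = 0.75 × (3×46.617 + 6×51.188) = 335.2 kips.
Block shear: shear path 2×[2.0625+2×3] = 2×8.0625 in, A_gv = 6.0469, A_nv = 2×(8.0625 − 2.5×1)×0.375 = 4.1719 in²; tension across gage: (6.25 − 2×1)×0.375 = 1.5938 in². R_n = min(0.6×65×4.1719, 0.6×50×6.0469) + 1.0×65×1.5938 = min(162.7, 181.41) + 103.6 = 266.3 kips. φR_n = 0.75 × 266.3 = 199.7 kips.
Governing: min(276.0, 335.2, 199.7) = 199.7 kips → block shear.

199.7 kips (block shear governs)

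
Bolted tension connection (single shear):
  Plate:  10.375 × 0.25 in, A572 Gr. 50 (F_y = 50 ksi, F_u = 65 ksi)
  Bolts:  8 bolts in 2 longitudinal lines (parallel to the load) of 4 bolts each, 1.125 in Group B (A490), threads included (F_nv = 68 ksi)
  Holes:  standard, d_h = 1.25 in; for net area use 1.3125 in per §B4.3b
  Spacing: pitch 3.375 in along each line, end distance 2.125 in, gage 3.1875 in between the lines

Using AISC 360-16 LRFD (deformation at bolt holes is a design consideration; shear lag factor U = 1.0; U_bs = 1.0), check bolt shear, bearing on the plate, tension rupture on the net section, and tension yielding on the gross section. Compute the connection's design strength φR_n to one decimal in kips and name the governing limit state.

94.5 kips (net-section rupture governs)

Bolt shear: A_b = π(1.125)²/4 = 0.99402 in². φR_n = 0.75 × 68 × 0.99402 × 8 × 1 = 405.6 kips.
Bearing (0.25 in plate, F_u = 65 ksi): end bolts L_c = 2.125 − 1.25/2 = 1.5, R_n = min(1.2×1.5×0.25×65, 2.4×1.125×0.25×65) = 29.25 kips/bolt; interior L_c = 3.375 − 1.25 = 2.125, R_n = 41.438 kips/bolt. φR_n = 0.75 × (2×29.25 + 6×41.438) = 230.3 kips.
Tension rupture (net): A_n = (10.375 − 2×1.3125)×0.25 = 1.9375 in² (U = 1.0, A_e = A_n). φR_n = 0.75 × 65 × 1.9375 = 94.5 kips.
Tension yield (gross): A_g = 10.375×0.25 = 2.5938 in². φR_n = 0.90 × 50 × 2.5938 = 116.7 kips.
Governing: min(405.6, 230.3, 94.5, 116.7) = 94.5 kips → net-section rupture.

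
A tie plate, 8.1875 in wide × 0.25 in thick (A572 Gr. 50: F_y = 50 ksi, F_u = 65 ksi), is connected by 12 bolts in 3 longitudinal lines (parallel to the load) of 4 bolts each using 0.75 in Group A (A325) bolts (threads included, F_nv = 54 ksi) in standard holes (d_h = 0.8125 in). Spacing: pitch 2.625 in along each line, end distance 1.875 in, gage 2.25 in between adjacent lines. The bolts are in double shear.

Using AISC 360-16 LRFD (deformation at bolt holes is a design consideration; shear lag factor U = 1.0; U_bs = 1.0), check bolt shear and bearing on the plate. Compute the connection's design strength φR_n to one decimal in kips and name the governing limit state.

Bolt shear: A_b = π(0.75)²/4 = 0.44179 in². φR_n = 0.75 × 54 × 0.44179 × 12 × 2 = 429.4 kips.
Bearing (0.25 in plate, F_u = 65 ksi): end bolts L_c = 1.875 − 0.8125/2 = 1.46875, R_n = min(1.2×1.46875×0.25×65, 2.4×0.75×0.25×65) = 28.641 kips/bolt; interior L_c = 2.625 − 0.8125 = 1.8125, R_n = 29.25 kips/bolt. φR_n = 0.75 × (3×28.641 + 9×29.25) = 261.9 kips.
Governing: min(429.4, 261.9) = 261.9 kips → bearing.

261.9 kips (bearing governs)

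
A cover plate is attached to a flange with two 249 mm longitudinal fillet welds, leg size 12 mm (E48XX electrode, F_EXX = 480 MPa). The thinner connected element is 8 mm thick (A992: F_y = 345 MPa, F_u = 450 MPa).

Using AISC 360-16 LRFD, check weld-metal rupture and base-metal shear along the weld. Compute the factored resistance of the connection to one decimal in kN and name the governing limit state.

806.8 kN (base-metal shear governs)

Weld metal: throat = 0.707×12 = 8.484 mm, L = 2×249 = 498 mm. φR_n = 0.75 × 0.6 × 480 × 8.484 × 498 = 912.6 kN.
Base metal shear (8 mm plate): yield φR_n = 1.0×0.6×345×8×498 = 824.7 kN; rupture φR_n = 0.75×0.6×450×8×498 = 806.8 kN; take 806.8 kN (rupture).
Governing: min(912.6, 806.8) = 806.8 kN → base-metal shear.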